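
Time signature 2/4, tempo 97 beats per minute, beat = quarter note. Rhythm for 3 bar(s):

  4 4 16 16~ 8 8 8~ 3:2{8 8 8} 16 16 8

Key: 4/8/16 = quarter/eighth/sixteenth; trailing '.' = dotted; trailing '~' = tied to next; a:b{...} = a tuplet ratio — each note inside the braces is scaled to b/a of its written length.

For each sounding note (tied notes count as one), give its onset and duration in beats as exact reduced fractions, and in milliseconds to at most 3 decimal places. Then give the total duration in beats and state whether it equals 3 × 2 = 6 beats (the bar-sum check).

1) 0.0ms=0b +618.557ms=1b
2) 618.557ms=1b +618.557ms=1b
3) 1237.113ms=2b +154.639ms=1/4b
4) 1391.753ms=9/4b +463.918ms=3/4b
5) 1855.67ms=3b +309.278ms=1/2b
6) 2164.948ms=7/2b +515.464ms=5/6b
7) 2680.412ms=13/3b +206.186ms=1/3b
8) 2886.598ms=14/3b +206.186ms=1/3b
9) 3092.784ms=5b +154.639ms=1/4b
10) 3247.423ms=21/4b +154.639ms=1/4b
11) 3402.062ms=11/2b +309.278ms=1/2b
Σ=6b of 6 (97bpm 2/4) — PASS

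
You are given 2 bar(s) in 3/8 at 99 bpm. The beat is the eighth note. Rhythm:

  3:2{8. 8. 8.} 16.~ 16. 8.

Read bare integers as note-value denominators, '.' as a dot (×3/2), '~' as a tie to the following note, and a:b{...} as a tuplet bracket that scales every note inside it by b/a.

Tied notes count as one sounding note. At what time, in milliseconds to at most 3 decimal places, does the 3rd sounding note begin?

note 3 onset = 2b = 1212.121ms

1. 0.0ms @ 0 + 606.061ms (1)
2. 606.061ms @ 1 + 606.061ms (1)
3. 1212.121ms @ 2 + 606.061ms (1)
4. 1818.182ms @ 3 + 909.091ms (3/2)
5. 2727.273ms @ 9/2 + 909.091ms (3/2)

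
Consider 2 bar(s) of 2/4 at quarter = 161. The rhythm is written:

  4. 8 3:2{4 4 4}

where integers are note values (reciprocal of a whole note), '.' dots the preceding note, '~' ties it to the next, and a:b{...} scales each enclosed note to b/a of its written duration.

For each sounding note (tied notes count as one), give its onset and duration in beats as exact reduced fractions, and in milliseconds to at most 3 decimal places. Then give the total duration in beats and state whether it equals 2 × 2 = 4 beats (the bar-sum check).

1) 0.0ms=0b +559.006ms=3/2b
2) 559.006ms=3/2b +186.335ms=1/2b
3) 745.342ms=2b +248.447ms=2/3b
4) 993.789ms=8/3b +248.447ms=2/3b
5) 1242.236ms=10/3b +248.447ms=2/3b
Σ=4b of 4 (161bpm 2/4) — PASS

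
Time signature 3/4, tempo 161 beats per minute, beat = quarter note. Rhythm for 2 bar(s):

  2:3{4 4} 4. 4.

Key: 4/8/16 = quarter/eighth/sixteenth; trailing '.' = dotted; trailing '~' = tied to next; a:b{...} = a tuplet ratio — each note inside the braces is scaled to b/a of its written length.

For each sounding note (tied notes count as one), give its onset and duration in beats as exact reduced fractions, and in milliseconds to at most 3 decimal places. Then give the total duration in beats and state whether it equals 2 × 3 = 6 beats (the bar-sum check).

1) 0.0ms=0b +559.006ms=3/2b
2) 559.006ms=3/2b +559.006ms=3/2b
3) 1118.012ms=3b +559.006ms=3/2b
4) 1677.019ms=9/2b +559.006ms=3/2b
Σ=6b of 6 (161bpm 3/4) — PASS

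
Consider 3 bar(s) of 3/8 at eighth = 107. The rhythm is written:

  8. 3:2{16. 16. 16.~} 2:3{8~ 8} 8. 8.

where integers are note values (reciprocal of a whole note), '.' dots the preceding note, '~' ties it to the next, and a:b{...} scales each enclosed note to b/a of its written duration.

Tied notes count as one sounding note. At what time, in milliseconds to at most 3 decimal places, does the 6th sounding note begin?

note 6 onset = 15/2b = 4205.607ms

1. 0.0ms @ 0 + 841.121ms (3/2)
2. 841.121ms @ 3/2 + 280.374ms (1/2)
3. 1121.495ms @ 2 + 280.374ms (1/2)
4. 1401.869ms @ 5/2 + 1962.617ms (7/2)
5. 3364.486ms @ 6 + 841.121ms (3/2)
6. 4205.607ms @ 15/2 + 841.121ms (3/2)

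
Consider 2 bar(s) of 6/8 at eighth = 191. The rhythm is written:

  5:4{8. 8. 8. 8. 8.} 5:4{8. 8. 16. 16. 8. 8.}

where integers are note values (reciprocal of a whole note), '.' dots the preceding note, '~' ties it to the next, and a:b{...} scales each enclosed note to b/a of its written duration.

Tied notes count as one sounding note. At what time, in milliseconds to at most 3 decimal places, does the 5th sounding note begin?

1. 0.0ms @ 0 + 376.963ms (6/5)
2. 376.963ms @ 6/5 + 376.963ms (6/5)
3. 753.927ms @ 12/5 + 376.963ms (6/5)
4. 1130.89ms @ 18/5 + 376.963ms (6/5)
5. 1507.853ms @ 24/5 + 376.963ms (6/5)
6. 1884.817ms @ 6 + 376.963ms (6/5)
7. 2261.78ms @ 36/5 + 376.963ms (6/5)
8. 2638.743ms @ 42/5 + 188.482ms (3/5)
9. 2827.225ms @ 9 + 188.482ms (3/5)
10. 3015.707ms @ 48/5 + 376.963ms (6/5)
11. 3392.67ms @ 54/5 + 376.963ms (6/5)

note 5 onset = 24/5b = 1507.853ms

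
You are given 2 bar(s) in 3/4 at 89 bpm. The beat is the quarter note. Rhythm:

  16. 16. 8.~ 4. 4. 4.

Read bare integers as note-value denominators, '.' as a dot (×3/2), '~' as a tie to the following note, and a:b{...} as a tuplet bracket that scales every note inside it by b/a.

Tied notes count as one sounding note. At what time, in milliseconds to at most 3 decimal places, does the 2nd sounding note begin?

note 2 onset = 3/8b = 252.809ms

1. 0.0ms @ 0 + 252.809ms (3/8)
2. 252.809ms @ 3/8 + 252.809ms (3/8)
3. 505.618ms @ 3/4 + 1516.854ms (9/4)
4. 2022.472ms @ 3 + 1011.236ms (3/2)
5. 3033.708ms @ 9/2 + 1011.236ms (3/2)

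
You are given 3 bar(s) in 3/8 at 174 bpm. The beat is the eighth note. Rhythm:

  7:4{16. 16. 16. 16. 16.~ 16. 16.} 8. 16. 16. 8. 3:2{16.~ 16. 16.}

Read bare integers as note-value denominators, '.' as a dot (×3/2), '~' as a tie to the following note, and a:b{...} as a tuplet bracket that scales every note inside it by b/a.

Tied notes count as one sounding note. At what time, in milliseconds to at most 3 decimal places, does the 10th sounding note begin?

note 10 onset = 6b = 2068.966ms

1. 0.0ms @ 0 + 147.783ms (3/7)
2. 147.783ms @ 3/7 + 147.783ms (3/7)
3. 295.567ms @ 6/7 + 147.783ms (3/7)
4. 443.35ms @ 9/7 + 147.783ms (3/7)
5. 591.133ms @ 12/7 + 295.567ms (6/7)
6. 886.7ms @ 18/7 + 147.783ms (3/7)
7. 1034.483ms @ 3 + 517.241ms (3/2)
8. 1551.724ms @ 9/2 + 258.621ms (3/4)
9. 1810.345ms @ 21/4 + 258.621ms (3/4)
10. 2068.966ms @ 6 + 517.241ms (3/2)
11. 2586.207ms @ 15/2 + 344.828ms (1)
12. 2931.034ms @ 17/2 + 172.414ms (1/2)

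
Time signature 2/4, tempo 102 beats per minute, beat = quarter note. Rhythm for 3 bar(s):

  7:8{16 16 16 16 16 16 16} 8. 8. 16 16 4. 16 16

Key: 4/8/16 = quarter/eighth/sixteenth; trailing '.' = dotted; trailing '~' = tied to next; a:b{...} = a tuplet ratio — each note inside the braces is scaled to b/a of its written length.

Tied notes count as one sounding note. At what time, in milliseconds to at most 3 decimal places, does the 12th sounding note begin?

1. 0.0ms @ 0 + 168.067ms (2/7)
2. 168.067ms @ 2/7 + 168.067ms (2/7)
3. 336.134ms @ 4/7 + 168.067ms (2/7)
4. 504.202ms @ 6/7 + 168.067ms (2/7)
5. 672.269ms @ 8/7 + 168.067ms (2/7)
6. 840.336ms @ 10/7 + 168.067ms (2/7)
7. 1008.403ms @ 12/7 + 168.067ms (2/7)
8. 1176.471ms @ 2 + 441.176ms (3/4)
9. 1617.647ms @ 11/4 + 441.176ms (3/4)
10. 2058.824ms @ 7/2 + 147.059ms (1/4)
11. 2205.882ms @ 15/4 + 147.059ms (1/4)
12. 2352.941ms @ 4 + 882.353ms (3/2)
13. 3235.294ms @ 11/2 + 147.059ms (1/4)
14. 3382.353ms @ 23/4 + 147.059ms (1/4)

note 12 onset = 4b = 2352.941ms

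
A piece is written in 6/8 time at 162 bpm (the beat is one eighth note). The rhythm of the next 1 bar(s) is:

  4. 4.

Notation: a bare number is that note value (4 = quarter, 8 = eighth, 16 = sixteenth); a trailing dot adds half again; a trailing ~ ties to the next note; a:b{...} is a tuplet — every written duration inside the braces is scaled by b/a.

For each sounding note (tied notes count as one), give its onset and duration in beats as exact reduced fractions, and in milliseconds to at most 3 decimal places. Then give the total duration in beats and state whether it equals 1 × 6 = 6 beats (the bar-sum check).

1) 0.0ms=0b +1111.111ms=3b
2) 1111.111ms=3b +1111.111ms=3b
Σ=6b of 6 (162bpm 6/8) — PASS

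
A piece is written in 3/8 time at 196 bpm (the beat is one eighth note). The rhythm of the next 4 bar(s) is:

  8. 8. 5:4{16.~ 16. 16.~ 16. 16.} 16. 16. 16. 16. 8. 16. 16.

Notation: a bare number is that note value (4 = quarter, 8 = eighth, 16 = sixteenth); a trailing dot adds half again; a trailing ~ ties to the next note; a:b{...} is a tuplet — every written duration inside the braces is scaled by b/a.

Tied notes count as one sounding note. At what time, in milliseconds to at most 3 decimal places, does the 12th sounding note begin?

1. 0.0ms @ 0 + 459.184ms (3/2)
2. 459.184ms @ 3/2 + 459.184ms (3/2)
3. 918.367ms @ 3 + 367.347ms (6/5)
4. 1285.714ms @ 21/5 + 367.347ms (6/5)
5. 1653.061ms @ 27/5 + 183.673ms (3/5)
6. 1836.735ms @ 6 + 229.592ms (3/4)
7. 2066.327ms @ 27/4 + 229.592ms (3/4)
8. 2295.918ms @ 15/2 + 229.592ms (3/4)
9. 2525.51ms @ 33/4 + 229.592ms (3/4)
10. 2755.102ms @ 9 + 459.184ms (3/2)
11. 3214.286ms @ 21/2 + 229.592ms (3/4)
12. 3443.878ms @ 45/4 + 229.592ms (3/4)

note 12 onset = 45/4b = 3443.878ms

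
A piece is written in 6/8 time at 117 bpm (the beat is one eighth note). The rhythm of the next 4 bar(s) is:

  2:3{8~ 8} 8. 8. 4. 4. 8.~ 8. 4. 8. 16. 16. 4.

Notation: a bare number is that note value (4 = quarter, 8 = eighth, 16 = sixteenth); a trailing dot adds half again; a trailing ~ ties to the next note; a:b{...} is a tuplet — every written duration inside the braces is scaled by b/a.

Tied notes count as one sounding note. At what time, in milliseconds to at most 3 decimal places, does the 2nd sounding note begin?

note 2 onset = 3b = 1538.462ms

1. 0.0ms @ 0 + 1538.462ms (3)
2. 1538.462ms @ 3 + 769.231ms (3/2)
3. 2307.692ms @ 9/2 + 769.231ms (3/2)
4. 3076.923ms @ 6 + 1538.462ms (3)
5. 4615.385ms @ 9 + 1538.462ms (3)
6. 6153.846ms @ 12 + 1538.462ms (3)
7. 7692.308ms @ 15 + 1538.462ms (3)
8. 9230.769ms @ 18 + 769.231ms (3/2)
9. 10000.0ms @ 39/2 + 384.615ms (3/4)
10. 10384.615ms @ 81/4 + 384.615ms (3/4)
11. 10769.231ms @ 21 + 1538.462ms (3)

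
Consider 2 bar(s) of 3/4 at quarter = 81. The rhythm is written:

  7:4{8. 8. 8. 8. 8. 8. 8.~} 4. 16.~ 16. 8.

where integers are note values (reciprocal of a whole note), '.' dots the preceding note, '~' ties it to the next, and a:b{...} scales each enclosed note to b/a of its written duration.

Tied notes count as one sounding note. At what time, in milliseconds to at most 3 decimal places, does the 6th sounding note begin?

note 6 onset = 15/7b = 1587.302ms

1. 0.0ms @ 0 + 317.46ms (3/7)
2. 317.46ms @ 3/7 + 317.46ms (3/7)
3. 634.921ms @ 6/7 + 317.46ms (3/7)
4. 952.381ms @ 9/7 + 317.46ms (3/7)
5. 1269.841ms @ 12/7 + 317.46ms (3/7)
6. 1587.302ms @ 15/7 + 317.46ms (3/7)
7. 1904.762ms @ 18/7 + 1428.571ms (27/14)
8. 3333.333ms @ 9/2 + 555.556ms (3/4)
9. 3888.889ms @ 21/4 + 555.556ms (3/4)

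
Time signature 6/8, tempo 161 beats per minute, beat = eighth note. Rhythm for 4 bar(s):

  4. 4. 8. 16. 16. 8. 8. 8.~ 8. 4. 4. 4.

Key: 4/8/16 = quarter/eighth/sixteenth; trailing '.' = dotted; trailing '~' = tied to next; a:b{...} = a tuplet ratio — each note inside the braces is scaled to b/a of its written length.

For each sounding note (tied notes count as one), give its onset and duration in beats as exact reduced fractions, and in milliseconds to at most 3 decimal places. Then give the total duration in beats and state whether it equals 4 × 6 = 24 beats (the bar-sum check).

1) 0.0ms=0b +1118.012ms=3b
2) 1118.012ms=3b +1118.012ms=3b
3) 2236.025ms=6b +559.006ms=3/2b
4) 2795.031ms=15/2b +279.503ms=3/4b
5) 3074.534ms=33/4b +279.503ms=3/4b
6) 3354.037ms=9b +559.006ms=3/2b
7) 3913.043ms=21/2b +559.006ms=3/2b
8) 4472.05ms=12b +1118.012ms=3b
9) 5590.062ms=15b +1118.012ms=3b
10) 6708.075ms=18b +1118.012ms=3b
11) 7826.087ms=21b +1118.012ms=3b
Σ=24b of 24 (161bpm 6/8) — PASS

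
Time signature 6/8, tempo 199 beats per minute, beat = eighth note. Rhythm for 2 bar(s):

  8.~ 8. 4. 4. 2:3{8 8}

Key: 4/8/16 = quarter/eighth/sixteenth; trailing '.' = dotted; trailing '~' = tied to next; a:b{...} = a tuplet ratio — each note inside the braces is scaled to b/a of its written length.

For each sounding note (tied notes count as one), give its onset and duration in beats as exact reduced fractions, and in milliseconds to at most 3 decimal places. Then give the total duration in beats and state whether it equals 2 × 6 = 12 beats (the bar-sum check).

1) 0.0ms=0b +904.523ms=3b
2) 904.523ms=3b +904.523ms=3b
3) 1809.045ms=6b +904.523ms=3b
4) 2713.568ms=9b +452.261ms=3/2b
5) 3165.829ms=21/2b +452.261ms=3/2b
Σ=12b of 12 (199bpm 6/8) — PASS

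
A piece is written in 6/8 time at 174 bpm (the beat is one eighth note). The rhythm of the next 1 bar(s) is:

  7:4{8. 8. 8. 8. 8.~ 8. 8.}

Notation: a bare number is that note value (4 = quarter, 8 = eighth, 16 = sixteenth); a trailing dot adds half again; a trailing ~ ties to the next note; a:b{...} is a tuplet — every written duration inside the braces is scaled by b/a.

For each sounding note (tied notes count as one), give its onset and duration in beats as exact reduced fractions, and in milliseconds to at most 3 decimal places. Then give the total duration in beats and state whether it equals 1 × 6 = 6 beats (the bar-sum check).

1) 0.0ms=0b +295.567ms=6/7b
2) 295.567ms=6/7b +295.567ms=6/7b
3) 591.133ms=12/7b +295.567ms=6/7b
4) 886.7ms=18/7b +295.567ms=6/7b
5) 1182.266ms=24/7b +591.133ms=12/7b
6) 1773.399ms=36/7b +295.567ms=6/7b
Σ=6b of 6 (174bpm 6/8) — PASS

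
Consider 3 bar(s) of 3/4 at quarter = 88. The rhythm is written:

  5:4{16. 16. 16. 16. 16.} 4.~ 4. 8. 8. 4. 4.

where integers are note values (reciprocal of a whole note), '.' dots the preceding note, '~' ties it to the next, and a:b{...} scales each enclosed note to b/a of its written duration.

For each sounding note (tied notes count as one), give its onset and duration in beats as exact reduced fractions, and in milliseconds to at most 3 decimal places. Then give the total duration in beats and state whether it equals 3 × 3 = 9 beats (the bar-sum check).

1) 0.0ms=0b +204.545ms=3/10b
2) 204.545ms=3/10b +204.545ms=3/10b
3) 409.091ms=3/5b +204.545ms=3/10b
4) 613.636ms=9/10b +204.545ms=3/10b
5) 818.182ms=6/5b +204.545ms=3/10b
6) 1022.727ms=3/2b +2045.455ms=3b
7) 3068.182ms=9/2b +511.364ms=3/4b
8) 3579.545ms=21/4b +511.364ms=3/4b
9) 4090.909ms=6b +1022.727ms=3/2b
10) 5113.636ms=15/2b +1022.727ms=3/2b
Σ=9b of 9 (88bpm 3/4) — PASS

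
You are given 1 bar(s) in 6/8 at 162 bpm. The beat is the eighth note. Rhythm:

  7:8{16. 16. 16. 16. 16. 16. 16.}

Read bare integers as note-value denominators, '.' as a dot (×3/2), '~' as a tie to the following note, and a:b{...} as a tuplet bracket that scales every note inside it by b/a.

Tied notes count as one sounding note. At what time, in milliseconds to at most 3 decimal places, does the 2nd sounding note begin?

note 2 onset = 6/7b = 317.46ms

1. 0.0ms @ 0 + 317.46ms (6/7)
2. 317.46ms @ 6/7 + 317.46ms (6/7)
3. 634.921ms @ 12/7 + 317.46ms (6/7)
4. 952.381ms @ 18/7 + 317.46ms (6/7)
5. 1269.841ms @ 24/7 + 317.46ms (6/7)
6. 1587.302ms @ 30/7 + 317.46ms (6/7)
7. 1904.762ms @ 36/7 + 317.46ms (6/7)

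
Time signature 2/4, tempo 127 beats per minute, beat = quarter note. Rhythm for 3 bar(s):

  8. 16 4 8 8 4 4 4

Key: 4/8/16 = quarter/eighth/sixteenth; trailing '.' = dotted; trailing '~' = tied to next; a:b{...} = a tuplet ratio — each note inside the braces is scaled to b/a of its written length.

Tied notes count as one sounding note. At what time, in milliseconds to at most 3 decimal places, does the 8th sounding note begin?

1. 0.0ms @ 0 + 354.331ms (3/4)
2. 354.331ms @ 3/4 + 118.11ms (1/4)
3. 472.441ms @ 1 + 472.441ms (1)
4. 944.882ms @ 2 + 236.22ms (1/2)
5. 1181.102ms @ 5/2 + 236.22ms (1/2)
6. 1417.323ms @ 3 + 472.441ms (1)
7. 1889.764ms @ 4 + 472.441ms (1)
8. 2362.205ms @ 5 + 472.441ms (1)

note 8 onset = 5b = 2362.205ms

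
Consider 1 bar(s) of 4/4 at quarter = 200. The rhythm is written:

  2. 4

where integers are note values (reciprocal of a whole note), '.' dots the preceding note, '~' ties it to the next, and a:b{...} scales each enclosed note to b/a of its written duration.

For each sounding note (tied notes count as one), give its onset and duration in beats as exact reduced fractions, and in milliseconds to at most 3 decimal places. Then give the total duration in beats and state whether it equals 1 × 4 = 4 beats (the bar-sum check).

1) 0.0ms=0b +900.0ms=3b
2) 900.0ms=3b +300.0ms=1b
Σ=4b of 4 (200bpm 4/4) — PASS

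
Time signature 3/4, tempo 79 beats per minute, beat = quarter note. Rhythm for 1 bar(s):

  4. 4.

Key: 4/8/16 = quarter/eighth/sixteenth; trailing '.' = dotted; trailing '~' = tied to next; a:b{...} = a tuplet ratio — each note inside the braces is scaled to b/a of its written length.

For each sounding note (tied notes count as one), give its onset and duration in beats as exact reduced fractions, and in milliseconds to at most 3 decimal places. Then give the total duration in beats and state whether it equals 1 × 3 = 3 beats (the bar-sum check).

1) 0.0ms=0b +1139.241ms=3/2b
2) 1139.241ms=3/2b +1139.241ms=3/2b
Σ=3b of 3 (79bpm 3/4) — PASS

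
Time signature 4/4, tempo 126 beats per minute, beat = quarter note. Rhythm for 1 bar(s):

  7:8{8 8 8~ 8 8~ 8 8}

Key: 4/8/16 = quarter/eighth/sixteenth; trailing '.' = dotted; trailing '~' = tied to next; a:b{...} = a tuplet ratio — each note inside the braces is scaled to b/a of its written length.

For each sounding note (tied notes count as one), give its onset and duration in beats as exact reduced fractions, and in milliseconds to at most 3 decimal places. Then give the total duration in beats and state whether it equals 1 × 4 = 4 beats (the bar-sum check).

1) 0.0ms=0b +272.109ms=4/7b
2) 272.109ms=4/7b +272.109ms=4/7b
3) 544.218ms=8/7b +544.218ms=8/7b
4) 1088.435ms=16/7b +544.218ms=8/7b
5) 1632.653ms=24/7b +272.109ms=4/7b
Σ=4b of 4 (126bpm 4/4) — PASS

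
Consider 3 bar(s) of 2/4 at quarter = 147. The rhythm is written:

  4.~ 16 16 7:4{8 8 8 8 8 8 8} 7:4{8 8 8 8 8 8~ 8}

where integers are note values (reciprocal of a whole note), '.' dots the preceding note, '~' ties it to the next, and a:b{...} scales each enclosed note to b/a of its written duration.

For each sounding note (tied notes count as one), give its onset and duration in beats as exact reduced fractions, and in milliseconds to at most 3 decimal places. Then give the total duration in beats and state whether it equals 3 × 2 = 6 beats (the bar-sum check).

1) 0.0ms=0b +714.286ms=7/4b
2) 714.286ms=7/4b +102.041ms=1/4b
3) 816.327ms=2b +116.618ms=2/7b
4) 932.945ms=16/7b +116.618ms=2/7b
5) 1049.563ms=18/7b +116.618ms=2/7b
6) 1166.181ms=20/7b +116.618ms=2/7b
7) 1282.799ms=22/7b +116.618ms=2/7b
8) 1399.417ms=24/7b +116.618ms=2/7b
9) 1516.035ms=26/7b +116.618ms=2/7b
10) 1632.653ms=4b +116.618ms=2/7b
11) 1749.271ms=30/7b +116.618ms=2/7b
12) 1865.889ms=32/7b +116.618ms=2/7b
13) 1982.507ms=34/7b +116.618ms=2/7b
14) 2099.125ms=36/7b +116.618ms=2/7b
15) 2215.743ms=38/7b +233.236ms=4/7b
Σ=6b of 6 (147bpm 2/4) — PASS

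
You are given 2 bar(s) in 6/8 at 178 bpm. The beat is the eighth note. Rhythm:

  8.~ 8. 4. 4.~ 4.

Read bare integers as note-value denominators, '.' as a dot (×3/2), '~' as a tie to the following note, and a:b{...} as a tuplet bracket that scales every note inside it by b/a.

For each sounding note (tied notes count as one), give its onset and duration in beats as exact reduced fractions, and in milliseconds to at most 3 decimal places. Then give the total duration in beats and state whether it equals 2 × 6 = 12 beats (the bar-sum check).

1) 0.0ms=0b +1011.236ms=3b
2) 1011.236ms=3b +1011.236ms=3b
3) 2022.472ms=6b +2022.472ms=6b
Σ=12b of 12 (178bpm 6/8) — PASS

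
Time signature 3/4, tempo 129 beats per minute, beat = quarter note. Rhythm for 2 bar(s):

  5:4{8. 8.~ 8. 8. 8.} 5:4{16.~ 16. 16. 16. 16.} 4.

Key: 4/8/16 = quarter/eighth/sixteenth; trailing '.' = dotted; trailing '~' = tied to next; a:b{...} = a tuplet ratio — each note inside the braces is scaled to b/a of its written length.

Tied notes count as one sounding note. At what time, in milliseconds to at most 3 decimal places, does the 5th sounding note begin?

note 5 onset = 3b = 1395.349ms

1. 0.0ms @ 0 + 279.07ms (3/5)
2. 279.07ms @ 3/5 + 558.14ms (6/5)
3. 837.209ms @ 9/5 + 279.07ms (3/5)
4. 1116.279ms @ 12/5 + 279.07ms (3/5)
5. 1395.349ms @ 3 + 279.07ms (3/5)
6. 1674.419ms @ 18/5 + 139.535ms (3/10)
7. 1813.953ms @ 39/10 + 139.535ms (3/10)
8. 1953.488ms @ 21/5 + 139.535ms (3/10)
9. 2093.023ms @ 9/2 + 697.674ms (3/2)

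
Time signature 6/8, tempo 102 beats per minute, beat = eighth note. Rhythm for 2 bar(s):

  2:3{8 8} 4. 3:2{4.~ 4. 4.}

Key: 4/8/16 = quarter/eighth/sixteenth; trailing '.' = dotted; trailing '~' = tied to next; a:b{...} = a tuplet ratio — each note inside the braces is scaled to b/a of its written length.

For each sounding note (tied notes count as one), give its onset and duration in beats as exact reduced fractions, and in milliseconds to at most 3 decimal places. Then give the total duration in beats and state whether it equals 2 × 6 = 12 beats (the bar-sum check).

1) 0.0ms=0b +882.353ms=3/2b
2) 882.353ms=3/2b +882.353ms=3/2b
3) 1764.706ms=3b +1764.706ms=3b
4) 3529.412ms=6b +2352.941ms=4b
5) 5882.353ms=10b +1176.471ms=2b
Σ=12b of 12 (102bpm 6/8) — PASS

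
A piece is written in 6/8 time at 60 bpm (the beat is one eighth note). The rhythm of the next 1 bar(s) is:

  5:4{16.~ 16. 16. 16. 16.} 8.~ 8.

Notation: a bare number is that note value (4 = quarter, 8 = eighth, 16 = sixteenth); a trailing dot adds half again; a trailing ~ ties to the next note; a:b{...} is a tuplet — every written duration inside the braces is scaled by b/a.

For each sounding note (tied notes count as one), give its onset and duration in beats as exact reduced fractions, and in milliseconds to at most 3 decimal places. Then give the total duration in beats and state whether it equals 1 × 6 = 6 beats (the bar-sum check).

1) 0.0ms=0b +1200.0ms=6/5b
2) 1200.0ms=6/5b +600.0ms=3/5b
3) 1800.0ms=9/5b +600.0ms=3/5b
4) 2400.0ms=12/5b +600.0ms=3/5b
5) 3000.0ms=3b +3000.0ms=3b
Σ=6b of 6 (60bpm 6/8) — PASS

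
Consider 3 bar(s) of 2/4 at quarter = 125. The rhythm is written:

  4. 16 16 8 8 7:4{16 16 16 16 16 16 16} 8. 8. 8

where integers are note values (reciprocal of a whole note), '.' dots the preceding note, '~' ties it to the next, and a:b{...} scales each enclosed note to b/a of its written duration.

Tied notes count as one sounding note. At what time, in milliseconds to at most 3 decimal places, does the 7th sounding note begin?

1. 0.0ms @ 0 + 720.0ms (3/2)
2. 720.0ms @ 3/2 + 120.0ms (1/4)
3. 840.0ms @ 7/4 + 120.0ms (1/4)
4. 960.0ms @ 2 + 240.0ms (1/2)
5. 1200.0ms @ 5/2 + 240.0ms (1/2)
6. 1440.0ms @ 3 + 68.571ms (1/7)
7. 1508.571ms @ 22/7 + 68.571ms (1/7)
8. 1577.143ms @ 23/7 + 68.571ms (1/7)
9. 1645.714ms @ 24/7 + 68.571ms (1/7)
10. 1714.286ms @ 25/7 + 68.571ms (1/7)
11. 1782.857ms @ 26/7 + 68.571ms (1/7)
12. 1851.429ms @ 27/7 + 68.571ms (1/7)
13. 1920.0ms @ 4 + 360.0ms (3/4)
14. 2280.0ms @ 19/4 + 360.0ms (3/4)
15. 2640.0ms @ 11/2 + 240.0ms (1/2)

note 7 onset = 22/7b = 1508.571ms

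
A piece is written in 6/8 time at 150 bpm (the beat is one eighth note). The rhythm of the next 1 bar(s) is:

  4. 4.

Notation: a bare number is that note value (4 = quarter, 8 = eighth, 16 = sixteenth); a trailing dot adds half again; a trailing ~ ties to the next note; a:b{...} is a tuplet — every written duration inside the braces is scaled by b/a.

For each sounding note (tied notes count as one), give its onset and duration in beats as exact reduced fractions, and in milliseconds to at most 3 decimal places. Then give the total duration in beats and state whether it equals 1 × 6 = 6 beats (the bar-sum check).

1) 0.0ms=0b +1200.0ms=3b
2) 1200.0ms=3b +1200.0ms=3b
Σ=6b of 6 (150bpm 6/8) — PASS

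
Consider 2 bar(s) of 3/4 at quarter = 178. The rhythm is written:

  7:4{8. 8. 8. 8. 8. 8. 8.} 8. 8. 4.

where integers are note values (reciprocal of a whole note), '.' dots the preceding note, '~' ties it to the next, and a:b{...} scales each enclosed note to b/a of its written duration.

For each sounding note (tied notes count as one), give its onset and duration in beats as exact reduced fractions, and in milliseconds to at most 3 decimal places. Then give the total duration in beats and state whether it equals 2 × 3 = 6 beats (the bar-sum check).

1) 0.0ms=0b +144.462ms=3/7b
2) 144.462ms=3/7b +144.462ms=3/7b
3) 288.925ms=6/7b +144.462ms=3/7b
4) 433.387ms=9/7b +144.462ms=3/7b
5) 577.849ms=12/7b +144.462ms=3/7b
6) 722.311ms=15/7b +144.462ms=3/7b
7) 866.774ms=18/7b +144.462ms=3/7b
8) 1011.236ms=3b +252.809ms=3/4b
9) 1264.045ms=15/4b +252.809ms=3/4b
10) 1516.854ms=9/2b +505.618ms=3/2b
Σ=6b of 6 (178bpm 3/4) — PASS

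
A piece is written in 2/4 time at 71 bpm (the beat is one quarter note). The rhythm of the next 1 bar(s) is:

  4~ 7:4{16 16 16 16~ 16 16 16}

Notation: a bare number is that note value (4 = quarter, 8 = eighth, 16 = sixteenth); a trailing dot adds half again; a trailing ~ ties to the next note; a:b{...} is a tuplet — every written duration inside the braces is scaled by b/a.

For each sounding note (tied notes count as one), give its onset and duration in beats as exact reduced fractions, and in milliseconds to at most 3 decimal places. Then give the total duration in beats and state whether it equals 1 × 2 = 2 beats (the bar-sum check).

1) 0.0ms=0b +965.795ms=8/7b
2) 965.795ms=8/7b +120.724ms=1/7b
3) 1086.519ms=9/7b +120.724ms=1/7b
4) 1207.243ms=10/7b +241.449ms=2/7b
5) 1448.692ms=12/7b +120.724ms=1/7b
6) 1569.416ms=13/7b +120.724ms=1/7b
Σ=2b of 2 (71bpm 2/4) — PASS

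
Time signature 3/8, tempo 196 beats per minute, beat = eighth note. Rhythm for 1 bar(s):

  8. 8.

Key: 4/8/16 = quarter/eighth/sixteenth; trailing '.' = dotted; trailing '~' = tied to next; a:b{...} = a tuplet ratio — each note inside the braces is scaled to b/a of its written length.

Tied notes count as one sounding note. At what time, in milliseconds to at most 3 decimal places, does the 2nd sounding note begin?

1. 0.0ms @ 0 + 459.184ms (3/2)
2. 459.184ms @ 3/2 + 459.184ms (3/2)

note 2 onset = 3/2b = 459.184ms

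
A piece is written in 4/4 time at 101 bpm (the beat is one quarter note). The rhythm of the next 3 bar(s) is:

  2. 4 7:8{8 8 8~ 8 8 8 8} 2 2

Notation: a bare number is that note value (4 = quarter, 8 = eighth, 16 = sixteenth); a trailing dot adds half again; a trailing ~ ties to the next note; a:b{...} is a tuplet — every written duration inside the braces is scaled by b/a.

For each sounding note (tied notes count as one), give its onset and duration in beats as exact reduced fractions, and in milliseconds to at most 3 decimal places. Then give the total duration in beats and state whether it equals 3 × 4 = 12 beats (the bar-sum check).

1) 0.0ms=0b +1782.178ms=3b
2) 1782.178ms=3b +594.059ms=1b
3) 2376.238ms=4b +339.463ms=4/7b
4) 2715.7ms=32/7b +339.463ms=4/7b
5) 3055.163ms=36/7b +678.925ms=8/7b
6) 3734.088ms=44/7b +339.463ms=4/7b
7) 4073.55ms=48/7b +339.463ms=4/7b
8) 4413.013ms=52/7b +339.463ms=4/7b
9) 4752.475ms=8b +1188.119ms=2b
10) 5940.594ms=10b +1188.119ms=2b
Σ=12b of 12 (101bpm 4/4) — PASS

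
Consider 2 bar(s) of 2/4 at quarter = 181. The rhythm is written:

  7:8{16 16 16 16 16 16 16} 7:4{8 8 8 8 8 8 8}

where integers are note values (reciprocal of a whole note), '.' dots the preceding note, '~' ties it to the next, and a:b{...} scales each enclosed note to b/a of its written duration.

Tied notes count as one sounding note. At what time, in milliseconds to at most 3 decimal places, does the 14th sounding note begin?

note 14 onset = 26/7b = 1231.255ms

1. 0.0ms @ 0 + 94.712ms (2/7)
2. 94.712ms @ 2/7 + 94.712ms (2/7)
3. 189.424ms @ 4/7 + 94.712ms (2/7)
4. 284.136ms @ 6/7 + 94.712ms (2/7)
5. 378.848ms @ 8/7 + 94.712ms (2/7)
6. 473.56ms @ 10/7 + 94.712ms (2/7)
7. 568.272ms @ 12/7 + 94.712ms (2/7)
8. 662.983ms @ 2 + 94.712ms (2/7)
9. 757.695ms @ 16/7 + 94.712ms (2/7)
10. 852.407ms @ 18/7 + 94.712ms (2/7)
11. 947.119ms @ 20/7 + 94.712ms (2/7)
12. 1041.831ms @ 22/7 + 94.712ms (2/7)
13. 1136.543ms @ 24/7 + 94.712ms (2/7)
14. 1231.255ms @ 26/7 + 94.712ms (2/7)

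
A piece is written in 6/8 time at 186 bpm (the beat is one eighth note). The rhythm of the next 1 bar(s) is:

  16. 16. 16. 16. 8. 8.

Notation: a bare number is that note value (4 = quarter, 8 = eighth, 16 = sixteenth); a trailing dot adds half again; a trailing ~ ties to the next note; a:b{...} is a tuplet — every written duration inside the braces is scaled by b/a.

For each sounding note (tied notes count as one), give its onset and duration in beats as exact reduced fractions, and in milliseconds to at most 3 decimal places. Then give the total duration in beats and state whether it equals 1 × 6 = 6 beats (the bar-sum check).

1) 0.0ms=0b +241.935ms=3/4b
2) 241.935ms=3/4b +241.935ms=3/4b
3) 483.871ms=3/2b +241.935ms=3/4b
4) 725.806ms=9/4b +241.935ms=3/4b
5) 967.742ms=3b +483.871ms=3/2b
6) 1451.613ms=9/2b +483.871ms=3/2b
Σ=6b of 6 (186bpm 6/8) — PASS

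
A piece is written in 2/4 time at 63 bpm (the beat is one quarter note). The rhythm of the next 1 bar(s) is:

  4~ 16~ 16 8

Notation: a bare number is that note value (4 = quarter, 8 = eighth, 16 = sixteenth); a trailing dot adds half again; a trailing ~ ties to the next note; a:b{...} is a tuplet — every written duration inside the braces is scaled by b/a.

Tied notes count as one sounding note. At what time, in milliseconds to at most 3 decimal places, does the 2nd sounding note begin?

note 2 onset = 3/2b = 1428.571ms

1. 0.0ms @ 0 + 1428.571ms (3/2)
2. 1428.571ms @ 3/2 + 476.19ms (1/2)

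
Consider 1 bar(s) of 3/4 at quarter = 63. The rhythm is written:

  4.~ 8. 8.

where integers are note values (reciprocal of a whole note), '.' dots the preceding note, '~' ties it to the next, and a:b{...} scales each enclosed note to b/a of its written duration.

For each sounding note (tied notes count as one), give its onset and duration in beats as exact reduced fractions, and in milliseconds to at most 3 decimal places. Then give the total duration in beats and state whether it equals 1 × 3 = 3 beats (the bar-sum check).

1) 0.0ms=0b +2142.857ms=9/4b
2) 2142.857ms=9/4b +714.286ms=3/4b
Σ=3b of 3 (63bpm 3/4) — PASS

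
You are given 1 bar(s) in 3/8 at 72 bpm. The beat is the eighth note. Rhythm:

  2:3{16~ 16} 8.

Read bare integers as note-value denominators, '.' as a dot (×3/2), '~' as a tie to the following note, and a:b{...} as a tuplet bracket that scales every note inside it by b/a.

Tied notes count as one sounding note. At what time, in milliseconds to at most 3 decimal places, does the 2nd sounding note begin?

note 2 onset = 3/2b = 1250.0ms

1. 0.0ms @ 0 + 1250.0ms (3/2)
2. 1250.0ms @ 3/2 + 1250.0ms (3/2)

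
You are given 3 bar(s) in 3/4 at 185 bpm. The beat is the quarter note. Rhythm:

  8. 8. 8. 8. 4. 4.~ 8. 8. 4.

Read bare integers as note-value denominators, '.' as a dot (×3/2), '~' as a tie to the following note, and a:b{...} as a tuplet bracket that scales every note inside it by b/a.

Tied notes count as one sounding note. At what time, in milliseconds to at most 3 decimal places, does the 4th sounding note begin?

note 4 onset = 9/4b = 729.73ms

1. 0.0ms @ 0 + 243.243ms (3/4)
2. 243.243ms @ 3/4 + 243.243ms (3/4)
3. 486.486ms @ 3/2 + 243.243ms (3/4)
4. 729.73ms @ 9/4 + 243.243ms (3/4)
5. 972.973ms @ 3 + 486.486ms (3/2)
6. 1459.459ms @ 9/2 + 729.73ms (9/4)
7. 2189.189ms @ 27/4 + 243.243ms (3/4)
8. 2432.432ms @ 15/2 + 486.486ms (3/2)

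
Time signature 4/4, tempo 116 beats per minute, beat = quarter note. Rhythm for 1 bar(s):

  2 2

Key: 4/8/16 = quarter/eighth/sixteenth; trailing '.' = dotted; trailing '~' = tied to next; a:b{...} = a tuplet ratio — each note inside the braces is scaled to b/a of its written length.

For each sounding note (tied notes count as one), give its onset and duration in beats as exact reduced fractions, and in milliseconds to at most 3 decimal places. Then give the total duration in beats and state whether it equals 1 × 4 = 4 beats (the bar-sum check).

1) 0.0ms=0b +1034.483ms=2b
2) 1034.483ms=2b +1034.483ms=2b
Σ=4b of 4 (116bpm 4/4) — PASS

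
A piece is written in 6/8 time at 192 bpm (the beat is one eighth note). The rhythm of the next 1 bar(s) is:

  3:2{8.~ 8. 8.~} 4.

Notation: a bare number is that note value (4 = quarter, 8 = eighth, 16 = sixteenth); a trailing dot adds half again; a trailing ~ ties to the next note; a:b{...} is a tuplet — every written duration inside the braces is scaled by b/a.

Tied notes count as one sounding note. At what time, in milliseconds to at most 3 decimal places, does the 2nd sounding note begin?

1. 0.0ms @ 0 + 625.0ms (2)
2. 625.0ms @ 2 + 1250.0ms (4)

note 2 onset = 2b = 625.0ms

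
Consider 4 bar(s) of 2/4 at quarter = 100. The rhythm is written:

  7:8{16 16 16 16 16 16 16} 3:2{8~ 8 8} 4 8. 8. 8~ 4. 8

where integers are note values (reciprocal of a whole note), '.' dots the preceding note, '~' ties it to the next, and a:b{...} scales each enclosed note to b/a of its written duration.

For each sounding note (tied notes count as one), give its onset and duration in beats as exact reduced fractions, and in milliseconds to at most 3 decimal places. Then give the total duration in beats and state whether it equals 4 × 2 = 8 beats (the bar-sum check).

1) 0.0ms=0b +171.429ms=2/7b
2) 171.429ms=2/7b +171.429ms=2/7b
3) 342.857ms=4/7b +171.429ms=2/7b
4) 514.286ms=6/7b +171.429ms=2/7b
5) 685.714ms=8/7b +171.429ms=2/7b
6) 857.143ms=10/7b +171.429ms=2/7b
7) 1028.571ms=12/7b +171.429ms=2/7b
8) 1200.0ms=2b +400.0ms=2/3b
9) 1600.0ms=8/3b +200.0ms=1/3b
10) 1800.0ms=3b +600.0ms=1b
11) 2400.0ms=4b +450.0ms=3/4b
12) 2850.0ms=19/4b +450.0ms=3/4b
13) 3300.0ms=11/2b +1200.0ms=2b
14) 4500.0ms=15/2b +300.0ms=1/2b
Σ=8b of 8 (100bpm 2/4) — PASS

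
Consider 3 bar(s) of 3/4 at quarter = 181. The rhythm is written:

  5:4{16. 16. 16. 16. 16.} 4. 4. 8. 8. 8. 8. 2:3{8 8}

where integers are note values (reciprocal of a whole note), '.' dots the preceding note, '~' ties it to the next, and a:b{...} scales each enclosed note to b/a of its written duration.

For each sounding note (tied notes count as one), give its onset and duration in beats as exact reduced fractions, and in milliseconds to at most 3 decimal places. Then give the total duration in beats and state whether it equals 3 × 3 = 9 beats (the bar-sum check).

1) 0.0ms=0b +99.448ms=3/10b
2) 99.448ms=3/10b +99.448ms=3/10b
3) 198.895ms=3/5b +99.448ms=3/10b
4) 298.343ms=9/10b +99.448ms=3/10b
5) 397.79ms=6/5b +99.448ms=3/10b
6) 497.238ms=3/2b +497.238ms=3/2b
7) 994.475ms=3b +497.238ms=3/2b
8) 1491.713ms=9/2b +248.619ms=3/4b
9) 1740.331ms=21/4b +248.619ms=3/4b
10) 1988.95ms=6b +248.619ms=3/4b
11) 2237.569ms=27/4b +248.619ms=3/4b
12) 2486.188ms=15/2b +248.619ms=3/4b
13) 2734.807ms=33/4b +248.619ms=3/4b
Σ=9b of 9 (181bpm 3/4) — PASS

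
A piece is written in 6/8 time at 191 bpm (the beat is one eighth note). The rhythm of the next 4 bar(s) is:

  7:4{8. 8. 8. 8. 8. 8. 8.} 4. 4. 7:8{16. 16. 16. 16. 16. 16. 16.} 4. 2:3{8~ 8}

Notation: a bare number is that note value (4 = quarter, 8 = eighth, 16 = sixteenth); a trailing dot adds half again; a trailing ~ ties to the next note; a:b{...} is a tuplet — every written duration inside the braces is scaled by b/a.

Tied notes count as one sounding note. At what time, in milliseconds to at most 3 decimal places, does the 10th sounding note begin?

1. 0.0ms @ 0 + 269.26ms (6/7)
2. 269.26ms @ 6/7 + 269.26ms (6/7)
3. 538.519ms @ 12/7 + 269.26ms (6/7)
4. 807.779ms @ 18/7 + 269.26ms (6/7)
5. 1077.038ms @ 24/7 + 269.26ms (6/7)
6. 1346.298ms @ 30/7 + 269.26ms (6/7)
7. 1615.557ms @ 36/7 + 269.26ms (6/7)
8. 1884.817ms @ 6 + 942.408ms (3)
9. 2827.225ms @ 9 + 942.408ms (3)
10. 3769.634ms @ 12 + 269.26ms (6/7)
11. 4038.893ms @ 90/7 + 269.26ms (6/7)
12. 4308.153ms @ 96/7 + 269.26ms (6/7)
13. 4577.412ms @ 102/7 + 269.26ms (6/7)
14. 4846.672ms @ 108/7 + 269.26ms (6/7)
15. 5115.931ms @ 114/7 + 269.26ms (6/7)
16. 5385.191ms @ 120/7 + 269.26ms (6/7)
17. 5654.45ms @ 18 + 942.408ms (3)
18. 6596.859ms @ 21 + 942.408ms (3)

note 10 onset = 12b = 3769.634ms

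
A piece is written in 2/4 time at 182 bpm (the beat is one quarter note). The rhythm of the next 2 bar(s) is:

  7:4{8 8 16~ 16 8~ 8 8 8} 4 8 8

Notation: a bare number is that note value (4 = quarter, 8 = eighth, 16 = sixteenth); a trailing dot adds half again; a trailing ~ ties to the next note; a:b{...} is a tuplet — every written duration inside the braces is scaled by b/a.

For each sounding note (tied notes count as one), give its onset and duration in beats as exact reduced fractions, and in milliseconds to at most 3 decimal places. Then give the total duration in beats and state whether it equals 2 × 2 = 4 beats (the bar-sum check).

1) 0.0ms=0b +94.192ms=2/7b
2) 94.192ms=2/7b +94.192ms=2/7b
3) 188.383ms=4/7b +94.192ms=2/7b
4) 282.575ms=6/7b +188.383ms=4/7b
5) 470.958ms=10/7b +94.192ms=2/7b
6) 565.149ms=12/7b +94.192ms=2/7b
7) 659.341ms=2b +329.67ms=1b
8) 989.011ms=3b +164.835ms=1/2b
9) 1153.846ms=7/2b +164.835ms=1/2b
Σ=4b of 4 (182bpm 2/4) — PASS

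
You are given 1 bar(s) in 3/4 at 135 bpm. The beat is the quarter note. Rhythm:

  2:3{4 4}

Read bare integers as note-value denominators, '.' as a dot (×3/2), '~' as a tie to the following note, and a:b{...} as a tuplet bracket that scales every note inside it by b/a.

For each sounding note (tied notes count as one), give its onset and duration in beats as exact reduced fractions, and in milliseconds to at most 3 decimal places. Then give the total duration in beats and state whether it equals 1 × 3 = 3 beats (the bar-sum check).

1) 0.0ms=0b +666.667ms=3/2b
2) 666.667ms=3/2b +666.667ms=3/2b
Σ=3b of 3 (135bpm 3/4) — PASS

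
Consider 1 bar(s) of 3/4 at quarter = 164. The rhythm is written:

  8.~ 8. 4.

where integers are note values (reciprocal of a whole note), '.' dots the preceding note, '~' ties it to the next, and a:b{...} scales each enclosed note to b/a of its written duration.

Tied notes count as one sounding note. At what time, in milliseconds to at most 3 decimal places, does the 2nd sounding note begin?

1. 0.0ms @ 0 + 548.78ms (3/2)
2. 548.78ms @ 3/2 + 548.78ms (3/2)

note 2 onset = 3/2b = 548.78ms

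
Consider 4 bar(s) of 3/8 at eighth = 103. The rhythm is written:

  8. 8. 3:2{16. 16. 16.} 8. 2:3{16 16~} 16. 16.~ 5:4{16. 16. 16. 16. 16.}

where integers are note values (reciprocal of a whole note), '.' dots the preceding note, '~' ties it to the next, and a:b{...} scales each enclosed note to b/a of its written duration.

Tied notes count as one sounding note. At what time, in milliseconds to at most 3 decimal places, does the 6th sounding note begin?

1. 0.0ms @ 0 + 873.786ms (3/2)
2. 873.786ms @ 3/2 + 873.786ms (3/2)
3. 1747.573ms @ 3 + 291.262ms (1/2)
4. 2038.835ms @ 7/2 + 291.262ms (1/2)
5. 2330.097ms @ 4 + 291.262ms (1/2)
6. 2621.359ms @ 9/2 + 873.786ms (3/2)
7. 3495.146ms @ 6 + 436.893ms (3/4)
8. 3932.039ms @ 27/4 + 873.786ms (3/2)
9. 4805.825ms @ 33/4 + 786.408ms (27/20)
10. 5592.233ms @ 48/5 + 349.515ms (3/5)
11. 5941.748ms @ 51/5 + 349.515ms (3/5)
12. 6291.262ms @ 54/5 + 349.515ms (3/5)
13. 6640.777ms @ 57/5 + 349.515ms (3/5)

note 6 onset = 9/2b = 2621.359ms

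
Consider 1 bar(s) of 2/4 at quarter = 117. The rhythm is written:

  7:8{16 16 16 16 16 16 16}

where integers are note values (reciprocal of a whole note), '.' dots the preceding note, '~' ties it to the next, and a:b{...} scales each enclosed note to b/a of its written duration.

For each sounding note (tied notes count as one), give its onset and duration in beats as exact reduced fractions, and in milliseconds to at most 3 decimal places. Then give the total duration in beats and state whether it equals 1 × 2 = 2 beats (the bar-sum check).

1) 0.0ms=0b +146.52ms=2/7b
2) 146.52ms=2/7b +146.52ms=2/7b
3) 293.04ms=4/7b +146.52ms=2/7b
4) 439.56ms=6/7b +146.52ms=2/7b
5) 586.081ms=8/7b +146.52ms=2/7b
6) 732.601ms=10/7b +146.52ms=2/7b
7) 879.121ms=12/7b +146.52ms=2/7b
Σ=2b of 2 (117bpm 2/4) — PASS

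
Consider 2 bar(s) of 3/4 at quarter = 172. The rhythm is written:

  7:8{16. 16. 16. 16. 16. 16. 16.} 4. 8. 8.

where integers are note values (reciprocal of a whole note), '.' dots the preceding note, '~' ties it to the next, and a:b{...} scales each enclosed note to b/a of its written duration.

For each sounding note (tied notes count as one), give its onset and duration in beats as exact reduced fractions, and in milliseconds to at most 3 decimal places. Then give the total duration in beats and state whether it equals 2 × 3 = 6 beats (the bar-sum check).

1) 0.0ms=0b +149.502ms=3/7b
2) 149.502ms=3/7b +149.502ms=3/7b
3) 299.003ms=6/7b +149.502ms=3/7b
4) 448.505ms=9/7b +149.502ms=3/7b
5) 598.007ms=12/7b +149.502ms=3/7b
6) 747.508ms=15/7b +149.502ms=3/7b
7) 897.01ms=18/7b +149.502ms=3/7b
8) 1046.512ms=3b +523.256ms=3/2b
9) 1569.767ms=9/2b +261.628ms=3/4b
10) 1831.395ms=21/4b +261.628ms=3/4b
Σ=6b of 6 (172bpm 3/4) — PASS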